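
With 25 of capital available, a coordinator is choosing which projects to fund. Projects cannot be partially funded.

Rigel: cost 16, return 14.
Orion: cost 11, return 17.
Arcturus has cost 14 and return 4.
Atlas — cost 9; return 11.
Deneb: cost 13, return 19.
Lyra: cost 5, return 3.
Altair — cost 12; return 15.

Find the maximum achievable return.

36

Allowing fractional choices, the relaxed optimum would be about 37.2, but projects are indivisible.
Deneb + Altair: cost 13 + 12 = 25 ≤ 25, return 19 + 15 = 34.
Orion + Deneb: cost 11 + 13 = 24 ≤ 25, return 17 + 19 = 36.
Best is Orion and Deneb with total return 36.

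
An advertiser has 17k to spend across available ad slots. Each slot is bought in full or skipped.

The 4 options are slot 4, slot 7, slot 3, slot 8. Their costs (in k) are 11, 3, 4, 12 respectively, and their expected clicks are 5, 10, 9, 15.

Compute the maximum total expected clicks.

25

Take slot 7 and slot 8: cost 3 + 12 = 15 ≤ 17, expected clicks 10 + 15 = 25.
No other feasible combination does better.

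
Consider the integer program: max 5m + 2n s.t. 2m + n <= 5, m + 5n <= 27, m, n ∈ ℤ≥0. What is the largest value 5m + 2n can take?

(m,n)=(2,1) is feasible, giving 12.
(m,n)=(2,0) is feasible, giving 10.
(m,n)=(1,2) is feasible, giving 9.
(m,n)=(1,1) is feasible, giving 7.
Maximum is 12 at (m,n)=(2,1).

12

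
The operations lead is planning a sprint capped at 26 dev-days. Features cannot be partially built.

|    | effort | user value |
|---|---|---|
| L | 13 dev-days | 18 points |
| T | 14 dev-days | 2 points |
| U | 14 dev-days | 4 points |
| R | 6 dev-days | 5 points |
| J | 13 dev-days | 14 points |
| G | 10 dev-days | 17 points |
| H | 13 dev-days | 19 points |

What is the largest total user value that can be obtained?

37

Take L and H: effort 13 + 13 = 26 ≤ 26, user value 18 + 19 = 37.
No other feasible combination does better.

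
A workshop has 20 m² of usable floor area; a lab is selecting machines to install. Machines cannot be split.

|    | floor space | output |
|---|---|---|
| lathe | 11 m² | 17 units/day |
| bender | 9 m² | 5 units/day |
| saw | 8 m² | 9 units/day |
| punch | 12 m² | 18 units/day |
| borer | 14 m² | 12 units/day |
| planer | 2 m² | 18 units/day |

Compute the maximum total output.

36

lathe + planer: floor space 11 + 2 = 13 ≤ 20, output 17 + 18 = 35.
punch + planer: floor space 12 + 2 = 14 ≤ 20, output 18 + 18 = 36.
Best is punch and planer with total output 36.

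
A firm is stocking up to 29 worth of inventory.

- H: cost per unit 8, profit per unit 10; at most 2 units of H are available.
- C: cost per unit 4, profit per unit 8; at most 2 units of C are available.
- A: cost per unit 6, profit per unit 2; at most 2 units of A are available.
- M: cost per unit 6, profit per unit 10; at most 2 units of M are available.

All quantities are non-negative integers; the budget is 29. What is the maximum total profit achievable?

C has the best ratio (8/4); taking only C gives at most 2×8 = 16 (stopped by the supply cap of 2).
Mixing does better — 1×H, 2×C, and 2×M: cost 28 ≤ 29, profit 1·10 + 2·8 + 2·10 = 46.

46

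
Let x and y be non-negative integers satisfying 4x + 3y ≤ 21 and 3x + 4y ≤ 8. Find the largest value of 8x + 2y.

16

Relaxing integrality, the LP optimum is 21.33 at (x,y) = (2.67, 0), which is not an integer point.
(x,y)=(2,0): 4·2+3·0=8≤21, 3·2+4·0=6≤8, objective 16.
(x,y)=(1,1): 4·1+3·1=7≤21, 3·1+4·1=7≤8, objective 10.
(x,y)=(1,0): 4·1+3·0=4≤21, 3·1+4·0=3≤8, objective 8.
The best lattice point is (2,0), giving 16.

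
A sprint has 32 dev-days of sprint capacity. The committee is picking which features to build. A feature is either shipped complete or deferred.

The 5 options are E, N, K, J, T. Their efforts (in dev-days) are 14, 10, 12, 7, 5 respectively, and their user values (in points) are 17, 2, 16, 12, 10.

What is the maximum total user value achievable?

43

Allowing fractional choices, the relaxed optimum would be about 47.7, but features are indivisible.
K + J + T: effort 12 + 7 + 5 = 24 ≤ 32, user value 16 + 12 + 10 = 38.
E + K + T: effort 14 + 12 + 5 = 31 ≤ 32, user value 17 + 16 + 10 = 43.
E + J + T: effort 14 + 7 + 5 = 26 ≤ 32, user value 17 + 12 + 10 = 39.
Best is E, K, and T with total user value 43.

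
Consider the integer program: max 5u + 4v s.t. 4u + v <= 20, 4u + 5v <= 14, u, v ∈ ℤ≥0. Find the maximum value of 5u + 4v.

(u,v)=(3,0) is feasible, giving 15.
(u,v)=(2,1) is feasible, giving 14.
The best lattice point is (3,0), giving 15.

15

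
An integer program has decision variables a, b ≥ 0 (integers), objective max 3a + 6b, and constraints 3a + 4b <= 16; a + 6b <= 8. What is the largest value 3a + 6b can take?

15

(a,b)=(5,0) is feasible, giving 15.
(a,b)=(4,0) is feasible, giving 12.
(a,b)=(3,0) is feasible, giving 9.
The best lattice point is (5,0), giving 15.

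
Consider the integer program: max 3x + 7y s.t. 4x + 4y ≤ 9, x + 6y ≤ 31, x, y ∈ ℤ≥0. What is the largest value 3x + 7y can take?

14

The continuous relaxation peaks at (0, 2.25) with value 15.75; rounding to a feasible lattice point costs some objective.
(x,y)=(0,2) is feasible, giving 14.
(x,y)=(1,1) is feasible, giving 10.
The best lattice point is (0,2), giving 14.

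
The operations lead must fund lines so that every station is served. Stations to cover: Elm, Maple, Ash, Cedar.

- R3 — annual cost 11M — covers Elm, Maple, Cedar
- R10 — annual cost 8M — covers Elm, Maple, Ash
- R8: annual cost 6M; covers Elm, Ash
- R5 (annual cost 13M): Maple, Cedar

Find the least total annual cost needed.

The greedy cost-per-new-station heuristic would pick R10 and R3 for 19, but a cheaper cover exists.
Choose R3 and R8: together they cover Elm, Maple, Ash, Cedar — every station.
Total annual cost: 11 + 6 = 17.
No cover costs less than 17.

17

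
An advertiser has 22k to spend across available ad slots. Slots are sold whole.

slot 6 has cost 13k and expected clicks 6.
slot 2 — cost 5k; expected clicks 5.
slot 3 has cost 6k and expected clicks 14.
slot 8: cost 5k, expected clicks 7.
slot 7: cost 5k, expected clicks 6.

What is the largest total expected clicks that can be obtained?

This is a 0-1 knapsack instance.
slot 3 + slot 8 + slot 7: cost 6 + 5 + 5 = 16 ≤ 22, expected clicks 14 + 7 + 6 = 27.
slot 2 + slot 3 + slot 8: cost 5 + 6 + 5 = 16 ≤ 22, expected clicks 5 + 14 + 7 = 26.
slot 2 + slot 3 + slot 8 + slot 7: cost 5 + 6 + 5 + 5 = 21 ≤ 22, expected clicks 5 + 14 + 7 + 6 = 32.
Best is slot 2, slot 3, slot 8, and slot 7 with total expected clicks 32.

32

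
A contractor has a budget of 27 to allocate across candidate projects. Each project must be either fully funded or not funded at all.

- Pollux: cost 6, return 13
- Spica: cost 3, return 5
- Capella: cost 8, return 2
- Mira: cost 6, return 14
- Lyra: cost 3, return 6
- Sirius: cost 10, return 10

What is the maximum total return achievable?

43

Pollux + Spica + Mira + Sirius: cost 6 + 3 + 6 + 10 = 25 ≤ 27, return 13 + 5 + 14 + 10 = 42.
Pollux + Mira + Lyra + Sirius: cost 6 + 6 + 3 + 10 = 25 ≤ 27, return 13 + 14 + 6 + 10 = 43.
Best is Pollux, Mira, Lyra, and Sirius with total return 43.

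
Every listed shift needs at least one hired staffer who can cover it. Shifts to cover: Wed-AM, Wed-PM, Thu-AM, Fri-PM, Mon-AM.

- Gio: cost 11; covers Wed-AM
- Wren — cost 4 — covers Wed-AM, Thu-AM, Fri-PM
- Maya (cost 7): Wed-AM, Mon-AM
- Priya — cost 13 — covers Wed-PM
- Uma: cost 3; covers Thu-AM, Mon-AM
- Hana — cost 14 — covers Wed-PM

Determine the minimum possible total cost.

20

Choose Wren, Priya, and Uma: together they cover Wed-AM, Wed-PM, Thu-AM, Fri-PM, Mon-AM — every shift.
Total cost: 4 + 13 + 3 = 20.
No cover costs less than 20.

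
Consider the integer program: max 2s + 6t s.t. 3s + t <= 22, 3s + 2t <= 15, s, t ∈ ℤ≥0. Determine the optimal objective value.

(s,t)=(0,7) is feasible, giving 42.
(s,t)=(1,6) is feasible, giving 38.
(s,t)=(0,6) is feasible, giving 36.
No feasible integer point exceeds 42.

42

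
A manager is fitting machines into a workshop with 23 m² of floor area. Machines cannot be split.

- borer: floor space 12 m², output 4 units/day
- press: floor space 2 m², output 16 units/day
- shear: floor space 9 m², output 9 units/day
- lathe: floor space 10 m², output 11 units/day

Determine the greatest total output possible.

This is a 0-1 knapsack instance.
Take press, shear, and lathe: floor space 2 + 9 + 10 = 21 ≤ 23, output 16 + 9 + 11 = 36.
No other feasible combination does better.

36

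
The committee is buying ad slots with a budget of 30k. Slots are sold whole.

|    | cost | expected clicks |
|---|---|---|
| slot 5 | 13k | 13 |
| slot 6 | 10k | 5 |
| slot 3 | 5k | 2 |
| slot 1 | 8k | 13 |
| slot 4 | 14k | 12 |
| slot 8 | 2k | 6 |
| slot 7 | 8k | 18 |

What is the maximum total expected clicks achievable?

slot 1 + slot 4 + slot 7: cost 8 + 14 + 8 = 30 ≤ 30, expected clicks 13 + 12 + 18 = 43.
slot 5 + slot 1 + slot 7: cost 13 + 8 + 8 = 29 ≤ 30, expected clicks 13 + 13 + 18 = 44.
Best is slot 5, slot 1, and slot 7 with total expected clicks 44.

44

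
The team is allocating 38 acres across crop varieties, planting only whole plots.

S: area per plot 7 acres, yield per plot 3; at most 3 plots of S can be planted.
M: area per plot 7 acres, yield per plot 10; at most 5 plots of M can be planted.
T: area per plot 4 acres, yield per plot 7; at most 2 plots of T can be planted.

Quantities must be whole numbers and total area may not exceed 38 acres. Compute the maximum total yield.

4×M and 2×T: area 36 ≤ 38, yield 4·10 + 2·7 = 54.
5×M: area 35 ≤ 38, yield 5·10 = 50.
Best is 54.

54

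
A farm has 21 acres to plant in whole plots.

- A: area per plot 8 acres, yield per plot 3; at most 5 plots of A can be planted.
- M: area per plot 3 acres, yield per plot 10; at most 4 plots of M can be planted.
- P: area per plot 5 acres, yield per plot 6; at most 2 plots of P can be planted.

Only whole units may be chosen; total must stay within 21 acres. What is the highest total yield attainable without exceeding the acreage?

M has the best ratio (10/3); taking only M gives at most 4×10 = 40 (stopped by the supply cap of 4).
Mixing does better — 4×M and 1×P: area 17 ≤ 21, yield 4·10 + 1·6 = 46.

46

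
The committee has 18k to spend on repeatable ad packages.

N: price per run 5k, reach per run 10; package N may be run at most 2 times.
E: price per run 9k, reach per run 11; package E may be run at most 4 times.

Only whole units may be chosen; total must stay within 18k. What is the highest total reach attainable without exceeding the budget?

22

Take 2×E: price 18 ≤ 18, reach 2·11 = 22.
No other integer combination yields more.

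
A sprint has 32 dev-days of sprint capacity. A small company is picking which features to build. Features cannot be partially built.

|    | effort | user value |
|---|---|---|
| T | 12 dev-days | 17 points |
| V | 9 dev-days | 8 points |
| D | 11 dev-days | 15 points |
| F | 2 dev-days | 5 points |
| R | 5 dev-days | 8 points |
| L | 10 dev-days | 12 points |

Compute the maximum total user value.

Allowing fractional choices, the relaxed optimum would be about 47.4, but features are indivisible.
T + F + R + L: effort 12 + 2 + 5 + 10 = 29 ≤ 32, user value 17 + 5 + 8 + 12 = 42.
T + D + R: effort 12 + 11 + 5 = 28 ≤ 32, user value 17 + 15 + 8 = 40.
T + D + F + R: effort 12 + 11 + 2 + 5 = 30 ≤ 32, user value 17 + 15 + 5 + 8 = 45.
Best is T, D, F, and R with total user value 45.

45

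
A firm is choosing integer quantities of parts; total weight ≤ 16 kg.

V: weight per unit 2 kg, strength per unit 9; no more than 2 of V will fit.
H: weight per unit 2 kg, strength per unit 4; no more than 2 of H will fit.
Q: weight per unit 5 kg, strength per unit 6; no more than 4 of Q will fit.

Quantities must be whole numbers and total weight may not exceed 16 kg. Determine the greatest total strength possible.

34

V has the best ratio (9/2); taking only V gives at most 2×9 = 18 (stopped by the supply cap of 2).
Mixing does better — 2×V, 1×H, and 2×Q: weight 16 ≤ 16, strength 2·9 + 1·4 + 2·6 = 34.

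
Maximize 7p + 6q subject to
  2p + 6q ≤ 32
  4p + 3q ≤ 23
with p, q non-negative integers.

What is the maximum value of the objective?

(p,q)=(5,1): 2·5+6·1=16≤32, 4·5+3·1=23≤23, objective 41.
(p,q)=(4,2): 2·4+6·2=20≤32, 4·4+3·2=22≤23, objective 40.
(p,q)=(3,3): 2·3+6·3=24≤32, 4·3+3·3=21≤23, objective 39.
(p,q)=(2,4): 2·2+6·4=28≤32, 4·2+3·4=20≤23, objective 38.
No feasible integer point exceeds 41.

41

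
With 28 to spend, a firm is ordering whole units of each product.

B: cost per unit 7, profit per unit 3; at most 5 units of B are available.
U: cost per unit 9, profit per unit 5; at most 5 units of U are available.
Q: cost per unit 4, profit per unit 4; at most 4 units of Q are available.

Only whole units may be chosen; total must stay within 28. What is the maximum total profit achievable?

1×U and 4×Q: cost 25 ≤ 28, profit 1·5 + 4·4 = 21.
1×B, 1×U, and 3×Q: cost 28 ≤ 28, profit 1·3 + 1·5 + 3·4 = 20.
Best is 21.

21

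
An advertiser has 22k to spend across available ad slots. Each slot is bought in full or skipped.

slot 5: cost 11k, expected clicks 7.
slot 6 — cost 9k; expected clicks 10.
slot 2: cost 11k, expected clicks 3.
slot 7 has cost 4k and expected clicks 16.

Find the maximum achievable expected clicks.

26

slot 2 + slot 7: cost 11 + 4 = 15 ≤ 22, expected clicks 3 + 16 = 19.
slot 6 + slot 7: cost 9 + 4 = 13 ≤ 22, expected clicks 10 + 16 = 26.
slot 5 + slot 7: cost 11 + 4 = 15 ≤ 22, expected clicks 7 + 16 = 23.
Best is slot 6 and slot 7 with total expected clicks 26.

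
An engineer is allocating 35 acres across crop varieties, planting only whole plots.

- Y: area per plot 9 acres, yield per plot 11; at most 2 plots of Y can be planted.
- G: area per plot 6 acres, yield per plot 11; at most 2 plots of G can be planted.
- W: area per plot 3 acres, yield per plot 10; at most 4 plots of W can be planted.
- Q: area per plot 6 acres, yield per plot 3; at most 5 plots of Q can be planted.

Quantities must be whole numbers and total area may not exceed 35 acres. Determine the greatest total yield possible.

73

W has the best ratio (10/3); taking only W gives at most 4×10 = 40 (stopped by the supply cap of 4).
Mixing does better — 1×Y, 2×G, and 4×W: area 33 ≤ 35, yield 1·11 + 2·11 + 4·10 = 73.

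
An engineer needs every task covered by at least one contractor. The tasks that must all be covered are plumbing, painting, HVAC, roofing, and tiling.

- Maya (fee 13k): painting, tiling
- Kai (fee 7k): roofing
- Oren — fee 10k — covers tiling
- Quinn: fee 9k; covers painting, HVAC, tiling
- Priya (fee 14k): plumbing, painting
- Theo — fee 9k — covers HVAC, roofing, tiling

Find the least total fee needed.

23

The greedy cost-per-new-task heuristic would pick Quinn, Kai, and Priya for 30, but a cheaper cover exists.
Choose Priya and Theo: together they cover plumbing, painting, HVAC, roofing, tiling — every task.
Total fee: 14 + 9 = 23.
No cover costs less than 23.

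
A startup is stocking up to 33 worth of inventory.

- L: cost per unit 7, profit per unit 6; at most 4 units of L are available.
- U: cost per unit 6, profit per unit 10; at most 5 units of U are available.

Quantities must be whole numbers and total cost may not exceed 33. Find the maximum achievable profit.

50

This is a bounded integer knapsack.
U has the best ratio (10/6); taking only U gives at most 5×10 = 50 (stopped by the cost limit).
Optimal: 5×U: cost 30 ≤ 33, profit 5·10 = 50.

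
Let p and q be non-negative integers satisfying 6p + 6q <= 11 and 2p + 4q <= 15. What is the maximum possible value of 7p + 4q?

The continuous relaxation peaks at (1.83, 0) with value 12.83; rounding to a feasible lattice point costs some objective.
(p,q)=(1,0): 6·1+6·0=6≤11, 2·1+4·0=2≤15, objective 7.
(p,q)=(0,1): 6·0+6·1=6≤11, 2·0+4·1=4≤15, objective 4.
(p,q)=(0,0): 6·0+6·0=0≤11, 2·0+4·0=0≤15, objective 0.
No feasible integer point exceeds 7.

7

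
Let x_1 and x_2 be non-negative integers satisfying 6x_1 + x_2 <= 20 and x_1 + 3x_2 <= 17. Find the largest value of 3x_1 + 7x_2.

(x_1,x_2)=(2,5): 6·2+1·5=17≤20, 1·2+3·5=17≤17, objective 41.
(x_1,x_2)=(1,5): 6·1+1·5=11≤20, 1·1+3·5=16≤17, objective 38.
(x_1,x_2)=(2,4): 6·2+1·4=16≤20, 1·2+3·4=14≤17, objective 34.
(x_1,x_2)=(1,4): 6·1+1·4=10≤20, 1·1+3·4=13≤17, objective 31.
No feasible integer point exceeds 41.

41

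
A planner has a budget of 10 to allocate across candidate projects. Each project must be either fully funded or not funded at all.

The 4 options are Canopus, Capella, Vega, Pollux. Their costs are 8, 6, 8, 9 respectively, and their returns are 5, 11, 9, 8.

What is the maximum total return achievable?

Vega: cost 8 ≤ 10, return 9.
Capella: cost 6 ≤ 10, return 11.
Pollux: cost 9 ≤ 10, return 8.
Best is Capella with total return 11.

11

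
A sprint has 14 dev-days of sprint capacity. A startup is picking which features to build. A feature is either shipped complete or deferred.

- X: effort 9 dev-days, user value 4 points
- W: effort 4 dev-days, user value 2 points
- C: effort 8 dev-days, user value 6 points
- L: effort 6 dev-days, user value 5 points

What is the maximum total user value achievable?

W + C: effort 4 + 8 = 12 ≤ 14, user value 2 + 6 = 8.
C + L: effort 8 + 6 = 14 ≤ 14, user value 6 + 5 = 11.
Best is C and L with total user value 11.

11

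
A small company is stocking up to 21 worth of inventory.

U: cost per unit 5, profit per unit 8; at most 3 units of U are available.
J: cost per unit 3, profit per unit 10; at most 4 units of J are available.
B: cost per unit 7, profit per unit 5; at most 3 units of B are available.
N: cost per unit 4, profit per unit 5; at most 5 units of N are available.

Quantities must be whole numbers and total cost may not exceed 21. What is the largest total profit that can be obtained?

53

4×J and 2×N: cost 20 ≤ 21, profit 4·10 + 2·5 = 50.
1×U, 4×J, and 1×N: cost 21 ≤ 21, profit 1·8 + 4·10 + 1·5 = 53.
Best is 53.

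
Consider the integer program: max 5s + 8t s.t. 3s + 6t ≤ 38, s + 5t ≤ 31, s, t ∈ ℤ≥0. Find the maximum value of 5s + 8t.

The continuous relaxation peaks at (12.7, 0) with value 63.33; rounding to a feasible lattice point costs some objective.
(s,t)=(12,0) is feasible, giving 60.
(s,t)=(11,0) is feasible, giving 55.
Maximum is 60 at (s,t)=(12,0).

60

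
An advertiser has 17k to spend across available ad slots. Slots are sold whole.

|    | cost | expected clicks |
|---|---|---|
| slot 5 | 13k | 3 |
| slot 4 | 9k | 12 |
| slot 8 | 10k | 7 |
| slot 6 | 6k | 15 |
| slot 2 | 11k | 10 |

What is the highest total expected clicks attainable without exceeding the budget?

Allowing fractional choices, the relaxed optimum would be about 28.8, but ad slots are indivisible.
slot 4 + slot 6: cost 9 + 6 = 15 ≤ 17, expected clicks 12 + 15 = 27.
slot 8 + slot 6: cost 10 + 6 = 16 ≤ 17, expected clicks 7 + 15 = 22.
slot 6 + slot 2: cost 6 + 11 = 17 ≤ 17, expected clicks 15 + 10 = 25.
Best is slot 4 and slot 6 with total expected clicks 27.

27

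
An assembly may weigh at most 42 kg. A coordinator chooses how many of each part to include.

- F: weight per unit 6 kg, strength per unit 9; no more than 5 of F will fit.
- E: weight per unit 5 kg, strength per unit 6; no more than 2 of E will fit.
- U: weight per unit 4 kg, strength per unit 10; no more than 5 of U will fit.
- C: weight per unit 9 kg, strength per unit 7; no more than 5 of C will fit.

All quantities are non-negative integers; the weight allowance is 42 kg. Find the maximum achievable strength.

80

U has the best ratio (10/4); taking only U gives at most 5×10 = 50 (stopped by the supply cap of 5).
Mixing does better — 2×F, 2×E, and 5×U: weight 42 ≤ 42, strength 2·9 + 2·6 + 5·10 = 80.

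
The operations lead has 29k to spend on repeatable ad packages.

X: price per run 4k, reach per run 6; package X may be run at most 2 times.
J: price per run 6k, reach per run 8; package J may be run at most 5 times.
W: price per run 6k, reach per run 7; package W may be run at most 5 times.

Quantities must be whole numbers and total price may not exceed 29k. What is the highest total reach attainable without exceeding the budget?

This is a bounded integer knapsack.
1×X, 3×J, and 1×W: price 28 ≤ 29, reach 1·6 + 3·8 + 1·7 = 37.
1×X and 4×J: price 28 ≤ 29, reach 1·6 + 4·8 = 38.
Best is 38.

38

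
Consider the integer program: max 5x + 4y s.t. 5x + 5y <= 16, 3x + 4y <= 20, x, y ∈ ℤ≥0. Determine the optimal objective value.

(x,y)=(3,0): 5·3+5·0=15≤16, 3·3+4·0=9≤20, objective 15.
(x,y)=(2,1): 5·2+5·1=15≤16, 3·2+4·1=10≤20, objective 14.
(x,y)=(2,0): 5·2+5·0=10≤16, 3·2+4·0=6≤20, objective 10.
Maximum is 15 at (x,y)=(3,0).

15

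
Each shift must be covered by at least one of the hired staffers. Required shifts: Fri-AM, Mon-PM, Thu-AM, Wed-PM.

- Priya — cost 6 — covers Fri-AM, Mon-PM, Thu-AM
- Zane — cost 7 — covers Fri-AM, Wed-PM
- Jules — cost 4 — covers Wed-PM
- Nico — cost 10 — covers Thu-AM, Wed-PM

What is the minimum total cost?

10

Choose Priya and Jules: together they cover Fri-AM, Mon-PM, Thu-AM, Wed-PM — every shift.
Total cost: 6 + 4 = 10.
No cover costs less than 10.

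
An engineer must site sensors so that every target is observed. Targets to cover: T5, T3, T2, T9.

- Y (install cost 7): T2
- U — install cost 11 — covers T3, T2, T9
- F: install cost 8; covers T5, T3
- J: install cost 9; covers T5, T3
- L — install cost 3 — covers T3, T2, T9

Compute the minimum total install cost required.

This is an integer covering problem.
Choose F and L: together they cover T5, T3, T2, T9 — every target.
Total install cost: 8 + 3 = 11.
No cover costs less than 11.

11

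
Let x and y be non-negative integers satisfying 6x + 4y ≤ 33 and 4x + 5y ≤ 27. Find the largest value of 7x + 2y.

Relaxing integrality, the LP optimum is 38.50 at (x,y) = (5.5, 0), which is not an integer point.
(x,y)=(5,0): 6·5+4·0=30≤33, 4·5+5·0=20≤27, objective 35.
(x,y)=(4,1): 6·4+4·1=28≤33, 4·4+5·1=21≤27, objective 30.
(x,y)=(4,0): 6·4+4·0=24≤33, 4·4+5·0=16≤27, objective 28.
The best lattice point is (5,0), giving 35.

35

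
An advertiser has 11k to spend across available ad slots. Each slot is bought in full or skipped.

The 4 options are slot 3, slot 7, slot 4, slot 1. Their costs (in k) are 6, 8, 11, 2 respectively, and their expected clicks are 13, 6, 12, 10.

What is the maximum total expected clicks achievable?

Allowing fractional choices, the relaxed optimum would be about 26.3, but ad slots are indivisible.
slot 3: cost 6 ≤ 11, expected clicks 13.
slot 3 + slot 1: cost 6 + 2 = 8 ≤ 11, expected clicks 13 + 10 = 23.
slot 7 + slot 1: cost 8 + 2 = 10 ≤ 11, expected clicks 6 + 10 = 16.
Best is slot 3 and slot 1 with total expected clicks 23.

23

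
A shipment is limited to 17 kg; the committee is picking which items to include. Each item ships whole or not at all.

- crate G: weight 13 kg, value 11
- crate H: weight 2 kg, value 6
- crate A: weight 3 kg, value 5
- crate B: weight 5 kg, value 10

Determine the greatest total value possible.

This is a 0-1 knapsack instance.
Allowing fractional choices, the relaxed optimum would be about 26.9, but items are indivisible.
crate G + crate H: weight 13 + 2 = 15 ≤ 17, value 11 + 6 = 17.
crate H + crate B: weight 2 + 5 = 7 ≤ 17, value 6 + 10 = 16.
crate H + crate A + crate B: weight 2 + 3 + 5 = 10 ≤ 17, value 6 + 5 + 10 = 21.
Best is crate H, crate A, and crate B with total value 21.

21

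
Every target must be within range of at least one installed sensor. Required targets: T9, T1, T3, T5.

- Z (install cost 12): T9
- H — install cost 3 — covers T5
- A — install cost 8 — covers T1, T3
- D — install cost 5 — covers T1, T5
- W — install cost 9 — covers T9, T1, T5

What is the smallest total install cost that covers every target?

17

The greedy cost-per-new-target heuristic would pick D, A, and W for 22, but a cheaper cover exists.
Choose A and W: together they cover T9, T1, T3, T5 — every target.
Total install cost: 8 + 9 = 17.
No cover costs less than 17.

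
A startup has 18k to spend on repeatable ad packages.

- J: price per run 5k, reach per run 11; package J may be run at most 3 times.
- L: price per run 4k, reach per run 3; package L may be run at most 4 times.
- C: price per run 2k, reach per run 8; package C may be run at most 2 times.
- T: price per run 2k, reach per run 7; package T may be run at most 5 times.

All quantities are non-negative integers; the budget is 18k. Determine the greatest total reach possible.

C has the best ratio (8/2); taking only C gives at most 2×8 = 16 (stopped by the supply cap of 2).
Mixing does better — 1×J, 2×C, and 4×T: price 17 ≤ 18, reach 1·11 + 2·8 + 4·7 = 55.

55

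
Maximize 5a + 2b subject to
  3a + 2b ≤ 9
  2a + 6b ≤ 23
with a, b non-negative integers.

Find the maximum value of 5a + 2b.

15

(a,b)=(3,0): 3·3+2·0=9≤9, 2·3+6·0=6≤23, objective 15.
(a,b)=(2,1): 3·2+2·1=8≤9, 2·2+6·1=10≤23, objective 12.
(a,b)=(2,0): 3·2+2·0=6≤9, 2·2+6·0=4≤23, objective 10.
The best lattice point is (3,0), giving 15.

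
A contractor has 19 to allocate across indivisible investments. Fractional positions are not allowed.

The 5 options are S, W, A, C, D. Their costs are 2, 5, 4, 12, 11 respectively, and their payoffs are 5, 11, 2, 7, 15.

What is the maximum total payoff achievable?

31

This is an integer program with binary decision variables.
S + W + D: cost 2 + 5 + 11 = 18 ≤ 19, payoff 5 + 11 + 15 = 31.
W + D: cost 5 + 11 = 16 ≤ 19, payoff 11 + 15 = 26.
S + W + C: cost 2 + 5 + 12 = 19 ≤ 19, payoff 5 + 11 + 7 = 23.
Best is S, W, and D with total payoff 31.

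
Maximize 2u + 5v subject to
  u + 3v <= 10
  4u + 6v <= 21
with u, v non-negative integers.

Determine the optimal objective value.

15

Relaxing integrality, the LP optimum is 16.83 at (u,v) = (0.5, 3.17), which is not an integer point.
(u,v)=(0,3): 1·0+3·3=9≤10, 4·0+6·3=18≤21, objective 15.
(u,v)=(1,2): 1·1+3·2=7≤10, 4·1+6·2=16≤21, objective 12.
(u,v)=(0,2): 1·0+3·2=6≤10, 4·0+6·2=12≤21, objective 10.
No feasible integer point exceeds 15.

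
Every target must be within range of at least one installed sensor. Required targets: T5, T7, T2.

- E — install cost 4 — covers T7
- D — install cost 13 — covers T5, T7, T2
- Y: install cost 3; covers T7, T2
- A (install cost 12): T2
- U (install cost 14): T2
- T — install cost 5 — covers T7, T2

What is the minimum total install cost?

13

This is an integer covering problem.
The greedy cost-per-new-target heuristic would pick Y and D for 16, but a cheaper cover exists.
D alone covers T5, T7, T2 — every target.
Total install cost: 13.
No cover costs less than 13.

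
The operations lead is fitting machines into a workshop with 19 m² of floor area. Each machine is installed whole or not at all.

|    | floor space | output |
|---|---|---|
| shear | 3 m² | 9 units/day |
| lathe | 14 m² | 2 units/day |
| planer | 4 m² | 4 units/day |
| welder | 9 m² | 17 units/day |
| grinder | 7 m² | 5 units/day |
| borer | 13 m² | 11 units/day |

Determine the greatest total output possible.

Take shear, welder, and grinder: floor space 3 + 9 + 7 = 19 ≤ 19, output 9 + 17 + 5 = 31.
No other feasible combination does better.

31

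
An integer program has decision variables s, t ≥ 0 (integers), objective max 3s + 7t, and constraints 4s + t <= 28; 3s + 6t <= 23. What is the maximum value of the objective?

(s,t)=(1,3): 4·1+1·3=7≤28, 3·1+6·3=21≤23, objective 24.
(s,t)=(0,3): 4·0+1·3=3≤28, 3·0+6·3=18≤23, objective 21.
(s,t)=(2,2): 4·2+1·2=10≤28, 3·2+6·2=18≤23, objective 20.
Maximum is 24 at (s,t)=(1,3).

24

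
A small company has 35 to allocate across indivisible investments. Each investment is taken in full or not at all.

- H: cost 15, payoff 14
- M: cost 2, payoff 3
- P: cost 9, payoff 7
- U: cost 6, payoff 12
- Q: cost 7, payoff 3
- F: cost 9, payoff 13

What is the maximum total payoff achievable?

Take H, M, U, and F: cost 15 + 2 + 6 + 9 = 32 ≤ 35, payoff 14 + 3 + 12 + 13 = 42.
No other feasible combination does better.

42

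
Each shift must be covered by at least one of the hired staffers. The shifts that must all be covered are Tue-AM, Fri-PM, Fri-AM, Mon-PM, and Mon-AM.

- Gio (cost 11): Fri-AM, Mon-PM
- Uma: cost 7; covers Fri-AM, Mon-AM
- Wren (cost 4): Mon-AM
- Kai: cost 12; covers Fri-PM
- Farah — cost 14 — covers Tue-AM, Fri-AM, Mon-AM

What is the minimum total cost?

The greedy cost-per-new-shift heuristic would pick Uma, Gio, Kai, and Farah for 44, but a cheaper cover exists.
Choose Gio, Kai, and Farah: together they cover Tue-AM, Fri-PM, Fri-AM, Mon-PM, Mon-AM — every shift.
Total cost: 11 + 12 + 14 = 37.
No cover costs less than 37.

37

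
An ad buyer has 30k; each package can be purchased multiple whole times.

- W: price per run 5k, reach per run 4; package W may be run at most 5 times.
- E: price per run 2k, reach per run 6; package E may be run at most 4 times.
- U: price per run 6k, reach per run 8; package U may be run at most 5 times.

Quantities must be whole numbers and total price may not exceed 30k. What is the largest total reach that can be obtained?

50

4×E and 3×U: price 26 ≤ 30, reach 4·6 + 3·8 = 48.
3×E and 4×U: price 30 ≤ 30, reach 3·6 + 4·8 = 50.
Best is 50.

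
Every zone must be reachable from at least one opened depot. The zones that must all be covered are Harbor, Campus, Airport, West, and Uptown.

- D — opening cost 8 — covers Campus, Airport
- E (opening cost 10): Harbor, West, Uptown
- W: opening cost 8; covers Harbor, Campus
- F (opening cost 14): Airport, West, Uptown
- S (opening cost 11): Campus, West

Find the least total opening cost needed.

Choose D and E: together they cover Harbor, Campus, Airport, West, Uptown — every zone.
Total opening cost: 8 + 10 = 18.
No cover costs less than 18.

18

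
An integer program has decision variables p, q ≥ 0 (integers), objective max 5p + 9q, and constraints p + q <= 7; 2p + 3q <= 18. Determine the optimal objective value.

54

(p,q)=(0,6): 1·0+1·6=6≤7, 2·0+3·6=18≤18, objective 54.
(p,q)=(1,5): 1·1+1·5=6≤7, 2·1+3·5=17≤18, objective 50.
(p,q)=(0,5): 1·0+1·5=5≤7, 2·0+3·5=15≤18, objective 45.
No feasible integer point exceeds 54.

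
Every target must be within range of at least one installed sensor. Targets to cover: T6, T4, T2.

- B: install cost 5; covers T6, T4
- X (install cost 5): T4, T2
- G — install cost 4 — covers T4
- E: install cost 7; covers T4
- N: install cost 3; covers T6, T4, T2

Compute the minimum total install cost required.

3

N alone covers T6, T4, T2 — every target.
Total install cost: 3.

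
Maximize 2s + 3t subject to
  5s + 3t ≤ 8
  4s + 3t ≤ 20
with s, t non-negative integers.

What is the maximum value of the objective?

Relaxing integrality, the LP optimum is 8.00 at (s,t) = (0, 2.67), which is not an integer point.
(s,t)=(0,2): 5·0+3·2=6≤8, 4·0+3·2=6≤20, objective 6.
(s,t)=(1,1): 5·1+3·1=8≤8, 4·1+3·1=7≤20, objective 5.
The best lattice point is (0,2), giving 6.

6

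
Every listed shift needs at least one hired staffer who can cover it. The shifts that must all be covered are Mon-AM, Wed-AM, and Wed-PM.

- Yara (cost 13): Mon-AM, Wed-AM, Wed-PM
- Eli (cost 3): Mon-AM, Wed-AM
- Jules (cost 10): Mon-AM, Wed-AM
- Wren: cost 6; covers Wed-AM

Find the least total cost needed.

13

Yara alone covers Mon-AM, Wed-AM, Wed-PM — every shift.
Total cost: 13.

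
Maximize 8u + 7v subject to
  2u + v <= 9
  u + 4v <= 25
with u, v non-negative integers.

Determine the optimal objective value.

(u,v)=(2,5) is feasible, giving 51.
(u,v)=(1,6) is feasible, giving 50.
(u,v)=(2,4) is feasible, giving 44.
(u,v)=(1,5) is feasible, giving 43.
No feasible integer point exceeds 51.

51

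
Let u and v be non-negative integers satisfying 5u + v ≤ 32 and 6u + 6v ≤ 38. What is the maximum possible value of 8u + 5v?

48

(u,v)=(6,0): 5·6+1·0=30≤32, 6·6+6·0=36≤38, objective 48.
(u,v)=(5,1): 5·5+1·1=26≤32, 6·5+6·1=36≤38, objective 45.
(u,v)=(5,0): 5·5+1·0=25≤32, 6·5+6·0=30≤38, objective 40.
Maximum is 48 at (u,v)=(6,0).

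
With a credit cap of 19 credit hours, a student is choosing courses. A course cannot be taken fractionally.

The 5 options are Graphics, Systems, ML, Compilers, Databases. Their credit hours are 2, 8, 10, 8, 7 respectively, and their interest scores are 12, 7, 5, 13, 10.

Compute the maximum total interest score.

Graphics + Compilers + Databases: credit hours 2 + 8 + 7 = 17 ≤ 19, interest score 12 + 13 + 10 = 35.
Graphics + Systems + Compilers: credit hours 2 + 8 + 8 = 18 ≤ 19, interest score 12 + 7 + 13 = 32.
Graphics + Systems + Databases: credit hours 2 + 8 + 7 = 17 ≤ 19, interest score 12 + 7 + 10 = 29.
Best is Graphics, Compilers, and Databases with total interest score 35.

35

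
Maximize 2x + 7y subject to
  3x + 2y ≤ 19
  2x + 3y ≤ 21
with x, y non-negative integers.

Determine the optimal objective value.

(x,y)=(0,7): 3·0+2·7=14≤19, 2·0+3·7=21≤21, objective 49.
(x,y)=(1,6): 3·1+2·6=15≤19, 2·1+3·6=20≤21, objective 44.
(x,y)=(0,6): 3·0+2·6=12≤19, 2·0+3·6=18≤21, objective 42.
Maximum is 49 at (x,y)=(0,7).

49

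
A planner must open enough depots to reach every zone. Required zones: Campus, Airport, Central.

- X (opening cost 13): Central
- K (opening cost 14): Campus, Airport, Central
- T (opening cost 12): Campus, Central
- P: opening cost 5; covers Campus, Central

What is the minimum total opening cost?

14

The greedy cost-per-new-zone heuristic would pick P and K for 19, but a cheaper cover exists.
K alone covers Campus, Airport, Central — every zone.
Total opening cost: 14.
No cover costs less than 14.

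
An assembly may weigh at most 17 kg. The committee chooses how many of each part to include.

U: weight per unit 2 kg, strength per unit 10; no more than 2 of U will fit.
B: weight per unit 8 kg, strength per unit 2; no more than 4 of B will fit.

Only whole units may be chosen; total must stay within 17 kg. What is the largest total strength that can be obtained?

22

This is a bounded integer knapsack.
U has the best ratio (10/2); taking only U gives at most 2×10 = 20 (stopped by the supply cap of 2).
Mixing does better — 2×U and 1×B: weight 12 ≤ 17, strength 2·10 + 1·2 = 22.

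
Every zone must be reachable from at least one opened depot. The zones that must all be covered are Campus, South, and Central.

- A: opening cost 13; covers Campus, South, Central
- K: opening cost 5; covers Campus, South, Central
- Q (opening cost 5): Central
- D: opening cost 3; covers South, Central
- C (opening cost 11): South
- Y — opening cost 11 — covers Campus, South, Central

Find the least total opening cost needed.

K alone covers Campus, South, Central — every zone.
Total opening cost: 5.

5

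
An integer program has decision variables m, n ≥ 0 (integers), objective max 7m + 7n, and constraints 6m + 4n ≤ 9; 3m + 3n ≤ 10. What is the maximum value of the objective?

14

Relaxing integrality, the LP optimum is 15.75 at (m,n) = (0, 2.25), which is not an integer point.
(m,n)=(0,2): 6·0+4·2=8≤9, 3·0+3·2=6≤10, objective 14.
(m,n)=(0,1): 6·0+4·1=4≤9, 3·0+3·1=3≤10, objective 7.
No feasible integer point exceeds 14.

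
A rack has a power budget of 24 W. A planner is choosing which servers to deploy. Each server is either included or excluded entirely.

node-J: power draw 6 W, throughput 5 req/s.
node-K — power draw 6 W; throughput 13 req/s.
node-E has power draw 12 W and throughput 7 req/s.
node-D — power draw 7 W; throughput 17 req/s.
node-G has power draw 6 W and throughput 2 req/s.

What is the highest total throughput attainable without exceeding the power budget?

35

node-K + node-D: power draw 6 + 7 = 13 ≤ 24, throughput 13 + 17 = 30.
node-J + node-K + node-D: power draw 6 + 6 + 7 = 19 ≤ 24, throughput 5 + 13 + 17 = 35.
node-K + node-D + node-G: power draw 6 + 7 + 6 = 19 ≤ 24, throughput 13 + 17 + 2 = 32.
Best is node-J, node-K, and node-D with total throughput 35.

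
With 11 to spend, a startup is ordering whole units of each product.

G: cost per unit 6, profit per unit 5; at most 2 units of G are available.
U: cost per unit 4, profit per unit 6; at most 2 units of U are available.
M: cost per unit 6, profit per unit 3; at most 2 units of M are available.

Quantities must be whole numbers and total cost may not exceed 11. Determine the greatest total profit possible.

12

2×U: cost 8 ≤ 11, profit 2·6 = 12.
1×G and 1×U: cost 10 ≤ 11, profit 1·5 + 1·6 = 11.
Best is 12.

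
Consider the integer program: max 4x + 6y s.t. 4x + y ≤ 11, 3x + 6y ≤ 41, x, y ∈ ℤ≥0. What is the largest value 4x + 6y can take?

40

The continuous relaxation peaks at (1.19, 6.24) with value 42.19; rounding to a feasible lattice point costs some objective.
(x,y)=(1,6): 4·1+1·6=10≤11, 3·1+6·6=39≤41, objective 40.
(x,y)=(0,6): 4·0+1·6=6≤11, 3·0+6·6=36≤41, objective 36.
No feasible integer point exceeds 40.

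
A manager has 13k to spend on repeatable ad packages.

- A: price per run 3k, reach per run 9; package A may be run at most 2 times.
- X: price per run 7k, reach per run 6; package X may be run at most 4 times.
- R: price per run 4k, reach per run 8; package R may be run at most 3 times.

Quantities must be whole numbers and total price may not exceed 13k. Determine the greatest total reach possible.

26

This is a bounded integer knapsack.
Take 2×A and 1×R: price 10 ≤ 13, reach 2·9 + 1·8 = 26.
A has the best ratio (9/3) and is taken to its limit of 2; remaining capacity is filled optimally with the others.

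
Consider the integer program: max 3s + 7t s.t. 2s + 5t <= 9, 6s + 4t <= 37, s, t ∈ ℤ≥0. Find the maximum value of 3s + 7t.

13

Relaxing integrality, the LP optimum is 13.50 at (s,t) = (4.5, 0), which is not an integer point.
(s,t)=(2,1) is feasible, giving 13.
(s,t)=(4,0) is feasible, giving 12.
(s,t)=(1,1) is feasible, giving 10.
Maximum is 13 at (s,t)=(2,1).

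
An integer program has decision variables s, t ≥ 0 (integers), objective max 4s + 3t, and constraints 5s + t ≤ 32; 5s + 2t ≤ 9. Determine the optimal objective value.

12

The continuous relaxation peaks at (0, 4.5) with value 13.50; rounding to a feasible lattice point costs some objective.
(s,t)=(0,4): 5·0+1·4=4≤32, 5·0+2·4=8≤9, objective 12.
(s,t)=(0,3): 5·0+1·3=3≤32, 5·0+2·3=6≤9, objective 9.
No feasible integer point exceeds 12.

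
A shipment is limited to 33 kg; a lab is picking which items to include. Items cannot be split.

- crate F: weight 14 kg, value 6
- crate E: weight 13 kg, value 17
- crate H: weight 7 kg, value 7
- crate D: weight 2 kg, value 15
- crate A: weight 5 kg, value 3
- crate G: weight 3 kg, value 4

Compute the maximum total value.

46

Allowing fractional choices, the relaxed optimum would be about 47.3, but items are indivisible.
crate E + crate H + crate D + crate G: weight 13 + 7 + 2 + 3 = 25 ≤ 33, value 17 + 7 + 15 + 4 = 43.
crate E + crate H + crate D + crate A + crate G: weight 13 + 7 + 2 + 5 + 3 = 30 ≤ 33, value 17 + 7 + 15 + 3 + 4 = 46.
Best is crate E, crate H, crate D, crate A, and crate G with total value 46.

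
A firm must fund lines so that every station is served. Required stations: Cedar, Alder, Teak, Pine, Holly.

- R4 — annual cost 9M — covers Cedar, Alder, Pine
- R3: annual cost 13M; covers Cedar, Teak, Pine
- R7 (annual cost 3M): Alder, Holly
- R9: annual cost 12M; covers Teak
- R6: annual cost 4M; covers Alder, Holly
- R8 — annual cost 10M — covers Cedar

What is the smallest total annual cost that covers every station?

This is an integer covering problem.
Choose R3 and R7: together they cover Cedar, Alder, Teak, Pine, Holly — every station.
Total annual cost: 13 + 3 = 16.
No cover costs less than 16.

16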